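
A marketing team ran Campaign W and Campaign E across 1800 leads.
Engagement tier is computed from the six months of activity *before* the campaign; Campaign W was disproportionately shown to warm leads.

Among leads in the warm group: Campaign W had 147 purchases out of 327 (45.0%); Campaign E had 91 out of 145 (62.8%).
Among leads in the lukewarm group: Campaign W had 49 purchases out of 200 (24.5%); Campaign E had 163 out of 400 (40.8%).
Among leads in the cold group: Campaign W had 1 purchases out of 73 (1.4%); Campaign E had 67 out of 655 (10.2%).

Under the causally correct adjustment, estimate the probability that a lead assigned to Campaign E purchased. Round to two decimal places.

Here engagement tier is a common cause — it drives both which campaign a case falls under and the outcome. The crude comparison mixes populations; the stratum-specific rates are the causally relevant ones.
Standardising Campaign E to the population engagement tier mix: 0.262·91/145 + 0.333·163/400 + 0.404·67/655 = 0.342.

0.34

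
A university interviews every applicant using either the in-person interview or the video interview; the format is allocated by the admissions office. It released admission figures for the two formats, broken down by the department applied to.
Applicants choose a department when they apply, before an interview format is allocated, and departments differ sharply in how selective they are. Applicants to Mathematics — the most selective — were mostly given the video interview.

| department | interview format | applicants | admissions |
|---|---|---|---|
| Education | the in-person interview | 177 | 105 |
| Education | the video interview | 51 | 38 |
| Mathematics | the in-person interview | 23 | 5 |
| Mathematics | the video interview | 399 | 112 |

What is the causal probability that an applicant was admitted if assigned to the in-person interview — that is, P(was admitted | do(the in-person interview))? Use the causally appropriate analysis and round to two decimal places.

0.35

the video interview is higher inside every department stratum but the in-person interview is higher in aggregate. Whether to stratify depends on how department relates to the interview format.
The imbalance in department arose from how applicants were allocated, not from anything the interview format did; and department independently affects the outcome. The pooled gap is confounded — condition on department.
Standardising the in-person interview to the population department mix: 0.351·105/177 + 0.649·5/23 = 0.349.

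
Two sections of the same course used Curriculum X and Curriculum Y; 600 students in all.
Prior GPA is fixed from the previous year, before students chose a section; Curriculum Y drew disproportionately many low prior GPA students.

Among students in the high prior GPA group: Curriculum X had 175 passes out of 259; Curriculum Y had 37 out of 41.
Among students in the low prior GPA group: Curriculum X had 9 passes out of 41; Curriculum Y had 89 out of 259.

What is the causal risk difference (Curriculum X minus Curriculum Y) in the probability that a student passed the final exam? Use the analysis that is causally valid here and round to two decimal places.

Here prior GPA band is a common cause — it drives both which teaching method a case falls under and the outcome. The crude comparison mixes populations; the stratum-specific rates are the causally relevant ones.
Adjusting over the population distribution of prior GPA band: 0.500·(0.676−0.902) + 0.500·(0.220−0.344) = -0.175.

-0.18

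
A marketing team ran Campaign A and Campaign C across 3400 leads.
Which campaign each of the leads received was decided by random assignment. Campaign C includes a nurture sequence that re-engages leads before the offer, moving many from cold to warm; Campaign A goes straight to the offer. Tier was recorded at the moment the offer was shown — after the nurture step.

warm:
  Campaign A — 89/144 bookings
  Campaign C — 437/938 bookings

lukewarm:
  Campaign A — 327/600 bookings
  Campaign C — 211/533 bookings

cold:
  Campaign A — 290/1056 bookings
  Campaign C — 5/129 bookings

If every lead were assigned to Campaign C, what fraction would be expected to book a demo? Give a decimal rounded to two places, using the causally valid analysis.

Because the campaign influences engagement tier, engagement tier is a post-treatment mediator, not a confounder. Stratifying on it would bias the estimate; the causal effect is the crude pooled difference.
So P(outcome | do(Campaign C)) is just the pooled rate for Campaign C: 653/1600 = 0.408.

0.41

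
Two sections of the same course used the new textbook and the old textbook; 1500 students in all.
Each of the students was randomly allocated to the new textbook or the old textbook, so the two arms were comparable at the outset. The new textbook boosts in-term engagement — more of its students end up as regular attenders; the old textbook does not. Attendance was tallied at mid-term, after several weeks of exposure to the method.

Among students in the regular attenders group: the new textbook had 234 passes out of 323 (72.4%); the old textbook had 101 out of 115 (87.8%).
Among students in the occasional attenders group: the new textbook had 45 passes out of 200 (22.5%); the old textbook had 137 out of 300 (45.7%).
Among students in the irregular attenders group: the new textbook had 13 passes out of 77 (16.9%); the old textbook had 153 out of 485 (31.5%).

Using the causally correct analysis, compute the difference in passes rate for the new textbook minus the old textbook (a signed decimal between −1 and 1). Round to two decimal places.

+0.05

The mid-term attendance-specific comparison favours the old textbook throughout, but the pooled figures favour the new textbook. The question is whether to condition on mid-term attendance.
Mid-term attendance here is a post-treatment variable shaped by the teaching method; conditioning on it would introduce bias rather than remove it. The overall comparison is the causal one.
The causal difference is the pooled difference: 0.487 − 0.434 = +0.052.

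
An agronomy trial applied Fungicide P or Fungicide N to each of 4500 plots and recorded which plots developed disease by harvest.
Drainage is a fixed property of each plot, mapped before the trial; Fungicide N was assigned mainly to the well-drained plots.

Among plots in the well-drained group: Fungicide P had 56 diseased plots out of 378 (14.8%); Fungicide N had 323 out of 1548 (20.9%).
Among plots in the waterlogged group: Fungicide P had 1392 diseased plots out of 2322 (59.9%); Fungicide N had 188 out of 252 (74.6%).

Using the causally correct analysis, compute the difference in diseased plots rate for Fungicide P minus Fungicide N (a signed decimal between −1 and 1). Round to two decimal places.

Within every field drainage level Fungicide P has the lower rate, yet pooled Fungicide N does — Simpson's reversal.
Field drainage is set before the fungicide has any effect — it is not caused by the fungicide — and it independently drives the outcome. That makes it a confounder, so the causal comparison is within field drainage levels.
Adjusting over the population distribution of field drainage: 0.428·(0.148−0.209) + 0.572·(0.599−0.746) = -0.110.

-0.11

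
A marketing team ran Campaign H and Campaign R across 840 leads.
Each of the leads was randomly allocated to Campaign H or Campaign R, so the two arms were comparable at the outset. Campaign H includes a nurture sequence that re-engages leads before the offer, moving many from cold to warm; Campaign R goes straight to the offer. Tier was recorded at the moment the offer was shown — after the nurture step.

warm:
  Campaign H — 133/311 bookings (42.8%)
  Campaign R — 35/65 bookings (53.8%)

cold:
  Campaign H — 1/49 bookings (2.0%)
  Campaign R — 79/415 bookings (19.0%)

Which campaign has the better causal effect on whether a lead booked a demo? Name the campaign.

Campaign R is higher inside every engagement tier stratum but Campaign H is higher in aggregate. Whether to stratify depends on how engagement tier relates to the campaign.
Engagement tier is downstream of the campaign. One should not condition on a consequence of treatment, so the overall rates are the right comparison.
Pooled: Campaign H 37.2% vs Campaign R 23.8%; Campaign H is higher overall.

Campaign H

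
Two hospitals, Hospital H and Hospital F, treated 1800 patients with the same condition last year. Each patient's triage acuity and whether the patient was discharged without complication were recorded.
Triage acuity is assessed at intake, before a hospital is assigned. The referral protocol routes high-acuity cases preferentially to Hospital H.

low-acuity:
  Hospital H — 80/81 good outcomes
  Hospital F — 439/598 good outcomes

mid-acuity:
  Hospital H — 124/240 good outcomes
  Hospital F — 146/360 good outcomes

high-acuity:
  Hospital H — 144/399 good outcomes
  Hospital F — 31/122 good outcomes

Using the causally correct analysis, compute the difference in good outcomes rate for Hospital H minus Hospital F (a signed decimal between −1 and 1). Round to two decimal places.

The imbalance in triage acuity arose from how patients were allocated, not from anything the hospital did; and triage acuity independently affects the outcome. The pooled gap is confounded — condition on triage acuity.
Adjusting over the population distribution of triage acuity: 0.377·(0.988−0.734) + 0.333·(0.517−0.406) + 0.289·(0.361−0.254) = +0.164.

+0.16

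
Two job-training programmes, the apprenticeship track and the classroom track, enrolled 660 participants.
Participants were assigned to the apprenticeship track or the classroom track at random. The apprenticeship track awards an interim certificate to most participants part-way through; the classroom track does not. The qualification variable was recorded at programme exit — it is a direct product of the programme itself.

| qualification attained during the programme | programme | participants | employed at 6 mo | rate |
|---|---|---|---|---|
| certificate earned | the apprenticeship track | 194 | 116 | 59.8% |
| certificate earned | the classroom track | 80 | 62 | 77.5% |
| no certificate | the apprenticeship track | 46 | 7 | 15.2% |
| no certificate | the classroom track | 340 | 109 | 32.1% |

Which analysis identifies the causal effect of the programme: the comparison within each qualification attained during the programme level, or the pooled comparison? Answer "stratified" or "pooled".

Stratifying would compare programmes among participants the programmes themselves sorted into qualification attained during the programme groups — a form of selection on an intermediate. The unconditioned pooled rates give the total causal effect.
Pooled: the apprenticeship track 51.2% vs the classroom track 40.7%; the apprenticeship track is higher overall.

pooled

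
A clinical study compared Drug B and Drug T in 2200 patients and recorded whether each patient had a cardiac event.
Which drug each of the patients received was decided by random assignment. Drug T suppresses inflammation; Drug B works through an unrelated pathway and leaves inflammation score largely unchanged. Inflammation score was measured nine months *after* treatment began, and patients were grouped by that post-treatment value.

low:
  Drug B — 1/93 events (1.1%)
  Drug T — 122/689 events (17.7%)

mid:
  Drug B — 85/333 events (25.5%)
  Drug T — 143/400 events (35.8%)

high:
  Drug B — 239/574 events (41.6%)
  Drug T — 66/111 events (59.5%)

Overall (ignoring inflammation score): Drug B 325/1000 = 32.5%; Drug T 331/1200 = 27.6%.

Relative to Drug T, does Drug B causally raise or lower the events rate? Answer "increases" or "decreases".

increases

The inflammation score-specific comparison favours Drug B throughout, but the pooled figures favour Drug T. The question is whether to condition on inflammation score.
Inflammation score here is a post-treatment variable shaped by the drug; conditioning on it would introduce bias rather than remove it. The overall comparison is the causal one.
Pooled: Drug B 32.5% vs Drug T 27.6%; Drug T is lower overall.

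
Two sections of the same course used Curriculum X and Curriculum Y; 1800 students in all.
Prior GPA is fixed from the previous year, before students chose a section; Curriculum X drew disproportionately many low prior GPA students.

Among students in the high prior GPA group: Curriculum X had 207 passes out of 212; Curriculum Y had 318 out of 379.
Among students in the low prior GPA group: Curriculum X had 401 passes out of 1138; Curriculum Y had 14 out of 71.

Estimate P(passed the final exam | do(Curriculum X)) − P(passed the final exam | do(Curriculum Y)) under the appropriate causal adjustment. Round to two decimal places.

+0.15

Within every prior GPA band level Curriculum X has the higher rate, yet pooled Curriculum Y does — Simpson's reversal.
Nothing the teaching method does changes prior GPA band; the imbalance is an allocation artefact. With prior GPA band also predicting the outcome, the pooled figure is confounded, and the within-stratum comparison is the causal one.
Adjusting over the population distribution of prior GPA band: 0.328·(0.976−0.839) + 0.672·(0.352−0.197) = +0.149.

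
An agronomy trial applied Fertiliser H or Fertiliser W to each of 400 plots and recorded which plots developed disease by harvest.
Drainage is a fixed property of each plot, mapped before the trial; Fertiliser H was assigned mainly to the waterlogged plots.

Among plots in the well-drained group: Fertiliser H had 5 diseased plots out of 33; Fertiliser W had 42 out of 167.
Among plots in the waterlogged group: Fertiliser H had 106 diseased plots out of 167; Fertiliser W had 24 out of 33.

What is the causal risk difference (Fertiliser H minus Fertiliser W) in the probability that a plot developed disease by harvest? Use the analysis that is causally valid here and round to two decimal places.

-0.10

Nothing the fertiliser does changes field drainage; the imbalance is an allocation artefact. With field drainage also predicting the outcome, the pooled figure is confounded, and the within-stratum comparison is the causal one.
Adjusting over the population distribution of field drainage: 0.500·(0.152−0.251) + 0.500·(0.635−0.727) = -0.096.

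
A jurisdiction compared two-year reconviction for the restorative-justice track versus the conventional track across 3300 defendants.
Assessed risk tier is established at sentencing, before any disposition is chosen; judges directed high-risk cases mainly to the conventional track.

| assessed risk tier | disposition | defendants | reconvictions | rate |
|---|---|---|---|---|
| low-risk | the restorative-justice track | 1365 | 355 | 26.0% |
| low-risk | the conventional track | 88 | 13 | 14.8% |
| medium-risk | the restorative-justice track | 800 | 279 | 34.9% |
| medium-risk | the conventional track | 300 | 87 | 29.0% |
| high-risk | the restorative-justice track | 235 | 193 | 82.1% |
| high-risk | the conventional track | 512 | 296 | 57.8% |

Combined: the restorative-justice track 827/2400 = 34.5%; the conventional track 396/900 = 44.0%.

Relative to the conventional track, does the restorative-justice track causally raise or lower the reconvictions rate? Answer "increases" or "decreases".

the conventional track is lower inside every assessed risk tier stratum but the restorative-justice track is lower in aggregate. Whether to stratify depends on how assessed risk tier relates to the disposition.
Assessed risk tier is set before the disposition has any effect — it is not caused by the disposition — and it independently drives the outcome. That makes it a confounder, so the causal comparison is within assessed risk tier levels.
Within each level — low-risk: 26.0% vs 14.8%; medium-risk: 34.9% vs 29.0%; high-risk: 82.1% vs 57.8% — the conventional track is lower every time.

increases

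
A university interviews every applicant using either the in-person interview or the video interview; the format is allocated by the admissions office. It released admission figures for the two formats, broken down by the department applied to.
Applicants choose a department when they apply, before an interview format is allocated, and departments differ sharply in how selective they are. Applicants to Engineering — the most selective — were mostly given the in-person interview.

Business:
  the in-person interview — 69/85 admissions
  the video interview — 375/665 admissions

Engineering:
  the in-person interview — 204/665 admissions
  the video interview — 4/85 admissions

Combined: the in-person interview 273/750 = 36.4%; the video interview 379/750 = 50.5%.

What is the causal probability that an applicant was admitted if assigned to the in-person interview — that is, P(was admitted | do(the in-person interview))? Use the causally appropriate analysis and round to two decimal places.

0.56

Nothing the interview format does changes department; the imbalance is an allocation artefact. With department also predicting the outcome, the pooled figure is confounded, and the within-stratum comparison is the causal one.
Standardising the in-person interview to the population department mix: 0.500·69/85 + 0.500·204/665 = 0.559.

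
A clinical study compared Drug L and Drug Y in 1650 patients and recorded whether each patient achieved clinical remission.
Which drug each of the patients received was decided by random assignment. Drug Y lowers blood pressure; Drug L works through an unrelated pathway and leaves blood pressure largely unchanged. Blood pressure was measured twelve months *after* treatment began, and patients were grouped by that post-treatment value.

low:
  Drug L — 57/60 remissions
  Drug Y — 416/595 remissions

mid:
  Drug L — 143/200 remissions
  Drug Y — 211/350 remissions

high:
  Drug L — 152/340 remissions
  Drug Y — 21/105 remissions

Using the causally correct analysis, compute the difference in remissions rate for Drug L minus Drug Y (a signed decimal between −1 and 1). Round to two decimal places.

-0.03

The stratified and pooled comparisons disagree (Drug L wins within each blood pressure; Drug Y wins overall), so the answer turns on the causal role of blood pressure.
Blood pressure here is a post-treatment variable shaped by the drug; conditioning on it would introduce bias rather than remove it. The overall comparison is the causal one.
The causal difference is the pooled difference: 0.587 − 0.617 = -0.030.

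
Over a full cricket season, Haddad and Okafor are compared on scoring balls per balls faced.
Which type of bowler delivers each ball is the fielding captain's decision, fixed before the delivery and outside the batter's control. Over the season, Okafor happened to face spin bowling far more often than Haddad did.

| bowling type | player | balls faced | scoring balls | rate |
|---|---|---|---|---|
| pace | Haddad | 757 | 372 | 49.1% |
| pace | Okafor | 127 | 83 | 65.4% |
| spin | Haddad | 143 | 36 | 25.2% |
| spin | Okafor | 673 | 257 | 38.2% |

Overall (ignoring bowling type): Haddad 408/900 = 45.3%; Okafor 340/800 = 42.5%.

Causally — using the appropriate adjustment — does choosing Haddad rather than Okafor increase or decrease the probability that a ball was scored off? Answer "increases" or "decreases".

decreases

Within every bowling type level Okafor has the higher rate, yet pooled Haddad does — Simpson's reversal.
Since bowling type is a pre-existing factor (not a product of the player) and it affects the outcome on its own, it is a confounder. The stratified rates, not the pooled rate, identify the causal effect.
Within each level — pace: 49.1% vs 65.4%; spin: 25.2% vs 38.2% — Okafor is higher every time.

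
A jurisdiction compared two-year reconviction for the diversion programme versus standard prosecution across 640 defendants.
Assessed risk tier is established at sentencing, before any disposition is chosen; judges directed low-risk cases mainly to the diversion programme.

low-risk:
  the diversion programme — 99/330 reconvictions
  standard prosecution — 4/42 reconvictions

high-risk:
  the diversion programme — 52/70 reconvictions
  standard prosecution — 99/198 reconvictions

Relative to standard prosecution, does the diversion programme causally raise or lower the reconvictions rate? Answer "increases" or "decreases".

increases

The assessed risk tier-specific comparison favours standard prosecution throughout, but the pooled figures favour the diversion programme. The question is whether to condition on assessed risk tier.
The imbalance in assessed risk tier arose from how defendants were allocated, not from anything the disposition did; and assessed risk tier independently affects the outcome. The pooled gap is confounded — condition on assessed risk tier.
Within each level — low-risk: 30.0% vs 9.5%; high-risk: 74.3% vs 50.0% — standard prosecution is lower every time.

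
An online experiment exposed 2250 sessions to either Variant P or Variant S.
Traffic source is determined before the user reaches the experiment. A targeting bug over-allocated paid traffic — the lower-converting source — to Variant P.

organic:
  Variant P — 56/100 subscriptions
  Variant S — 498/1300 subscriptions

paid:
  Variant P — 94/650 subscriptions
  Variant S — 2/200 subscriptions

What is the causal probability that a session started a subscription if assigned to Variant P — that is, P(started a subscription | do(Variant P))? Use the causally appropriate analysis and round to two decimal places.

0.40

Within every traffic source level Variant P has the higher rate, yet pooled Variant S does — Simpson's reversal.
Since traffic source is a pre-existing factor (not a product of the variant) and it affects the outcome on its own, it is a confounder. The stratified rates, not the pooled rate, identify the causal effect.
Standardising Variant P to the population traffic source mix: 0.622·56/100 + 0.378·94/650 = 0.403.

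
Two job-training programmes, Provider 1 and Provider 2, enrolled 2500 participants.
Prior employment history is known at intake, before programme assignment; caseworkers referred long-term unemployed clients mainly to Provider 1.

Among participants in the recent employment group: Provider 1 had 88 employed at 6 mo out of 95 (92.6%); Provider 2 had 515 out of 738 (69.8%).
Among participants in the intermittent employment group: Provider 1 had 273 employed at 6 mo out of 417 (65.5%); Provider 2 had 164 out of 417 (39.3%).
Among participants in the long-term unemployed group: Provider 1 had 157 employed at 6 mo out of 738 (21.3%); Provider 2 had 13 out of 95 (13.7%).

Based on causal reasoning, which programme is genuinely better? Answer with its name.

Provider 1

The stratified and pooled comparisons disagree (Provider 1 wins within each prior employment history; Provider 2 wins overall), so the answer turns on the causal role of prior employment history.
The imbalance in prior employment history arose from how participants were allocated, not from anything the programme did; and prior employment history independently affects the outcome. The pooled gap is confounded — condition on prior employment history.
Within each level — recent employment: 92.6% vs 69.8%; intermittent employment: 65.5% vs 39.3%; long-term unemployed: 21.3% vs 13.7% — Provider 1 is higher every time.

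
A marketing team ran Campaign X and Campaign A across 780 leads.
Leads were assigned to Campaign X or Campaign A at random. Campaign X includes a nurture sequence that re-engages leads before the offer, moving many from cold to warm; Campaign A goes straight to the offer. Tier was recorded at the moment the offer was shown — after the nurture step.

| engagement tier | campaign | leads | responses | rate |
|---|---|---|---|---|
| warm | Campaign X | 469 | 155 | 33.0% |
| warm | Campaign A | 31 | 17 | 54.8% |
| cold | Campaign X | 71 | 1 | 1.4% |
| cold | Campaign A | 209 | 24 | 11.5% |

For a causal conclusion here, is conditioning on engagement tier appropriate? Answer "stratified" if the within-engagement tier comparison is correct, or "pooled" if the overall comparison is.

pooled

Campaign A is higher inside every engagement tier stratum but Campaign X is higher in aggregate. Whether to stratify depends on how engagement tier relates to the campaign.
Engagement tier here is a post-treatment variable shaped by the campaign; conditioning on it would introduce bias rather than remove it. The overall comparison is the causal one.
Pooled: Campaign X 28.9% vs Campaign A 17.1%; Campaign X is higher overall.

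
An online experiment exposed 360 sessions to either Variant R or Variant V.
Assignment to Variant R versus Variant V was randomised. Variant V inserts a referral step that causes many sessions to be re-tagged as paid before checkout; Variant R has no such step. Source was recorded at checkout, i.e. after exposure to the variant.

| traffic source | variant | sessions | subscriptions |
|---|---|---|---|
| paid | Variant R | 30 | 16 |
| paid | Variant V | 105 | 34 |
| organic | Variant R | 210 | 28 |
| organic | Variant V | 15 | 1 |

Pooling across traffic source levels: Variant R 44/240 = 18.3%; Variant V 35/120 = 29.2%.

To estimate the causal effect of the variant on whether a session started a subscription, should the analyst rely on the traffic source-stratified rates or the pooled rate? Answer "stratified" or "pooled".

The stratified and pooled comparisons disagree (Variant R wins within each traffic source; Variant V wins overall), so the answer turns on the causal role of traffic source.
Traffic source lies on the pathway variant → traffic source → outcome, so adjusting for it blocks the indirect effect. For the total causal effect of variant, use the unadjusted pooled rates.
Pooled: Variant R 18.3% vs Variant V 29.2%; Variant V is higher overall.

pooled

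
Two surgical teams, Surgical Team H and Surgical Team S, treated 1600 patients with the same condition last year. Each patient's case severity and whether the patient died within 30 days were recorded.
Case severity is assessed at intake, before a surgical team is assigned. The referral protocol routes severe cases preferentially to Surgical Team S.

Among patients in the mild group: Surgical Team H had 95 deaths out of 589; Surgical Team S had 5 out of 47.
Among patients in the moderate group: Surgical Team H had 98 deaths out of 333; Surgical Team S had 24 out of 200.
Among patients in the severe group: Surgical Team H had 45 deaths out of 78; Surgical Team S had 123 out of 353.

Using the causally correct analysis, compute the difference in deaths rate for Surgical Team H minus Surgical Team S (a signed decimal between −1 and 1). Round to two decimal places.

Case severity satisfies the back-door criterion: it is not a descendant of the surgical team, and it blocks the spurious path from surgical team to outcome. Adjusting for it (i.e., using the within-case severity rates) gives the causal effect.
Adjusting over the population distribution of case severity: 0.398·(0.161−0.106) + 0.333·(0.294−0.120) + 0.269·(0.577−0.348) = +0.141.

+0.14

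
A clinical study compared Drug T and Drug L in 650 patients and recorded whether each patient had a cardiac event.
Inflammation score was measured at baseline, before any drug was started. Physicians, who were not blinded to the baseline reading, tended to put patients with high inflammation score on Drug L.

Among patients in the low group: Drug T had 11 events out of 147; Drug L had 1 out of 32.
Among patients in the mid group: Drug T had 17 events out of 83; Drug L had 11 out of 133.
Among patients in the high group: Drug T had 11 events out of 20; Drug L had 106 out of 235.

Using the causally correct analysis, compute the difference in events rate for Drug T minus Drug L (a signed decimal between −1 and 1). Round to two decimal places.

Drug L is lower inside every inflammation score stratum but Drug T is lower in aggregate. Whether to stratify depends on how inflammation score relates to the drug.
Nothing the drug does changes inflammation score; the imbalance is an allocation artefact. With inflammation score also predicting the outcome, the pooled figure is confounded, and the within-stratum comparison is the causal one.
Adjusting over the population distribution of inflammation score: 0.275·(0.075−0.031) + 0.332·(0.205−0.083) + 0.392·(0.550−0.451) = +0.091.

+0.09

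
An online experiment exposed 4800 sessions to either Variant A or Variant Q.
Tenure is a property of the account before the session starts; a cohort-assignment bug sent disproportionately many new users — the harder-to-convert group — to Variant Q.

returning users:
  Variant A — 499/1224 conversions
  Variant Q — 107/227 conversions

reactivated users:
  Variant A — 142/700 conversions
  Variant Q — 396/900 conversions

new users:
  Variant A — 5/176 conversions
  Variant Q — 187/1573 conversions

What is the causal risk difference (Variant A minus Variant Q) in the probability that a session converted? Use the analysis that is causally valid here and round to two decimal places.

The imbalance in user tenure arose from how sessions were allocated, not from anything the variant did; and user tenure independently affects the outcome. The pooled gap is confounded — condition on user tenure.
Adjusting over the population distribution of user tenure: 0.302·(0.408−0.471) + 0.333·(0.203−0.440) + 0.364·(0.028−0.119) = -0.131.

-0.13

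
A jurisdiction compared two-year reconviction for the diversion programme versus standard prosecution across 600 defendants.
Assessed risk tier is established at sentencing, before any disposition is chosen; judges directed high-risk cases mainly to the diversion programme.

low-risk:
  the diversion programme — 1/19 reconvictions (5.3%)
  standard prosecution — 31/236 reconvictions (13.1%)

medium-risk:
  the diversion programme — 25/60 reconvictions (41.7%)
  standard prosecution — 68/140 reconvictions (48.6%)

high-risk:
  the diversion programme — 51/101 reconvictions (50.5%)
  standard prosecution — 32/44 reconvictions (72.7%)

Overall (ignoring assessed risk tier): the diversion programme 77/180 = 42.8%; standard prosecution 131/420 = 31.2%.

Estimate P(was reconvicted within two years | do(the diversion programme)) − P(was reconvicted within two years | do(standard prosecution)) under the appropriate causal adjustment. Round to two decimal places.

the diversion programme is lower inside every assessed risk tier stratum but standard prosecution is lower in aggregate. Whether to stratify depends on how assessed risk tier relates to the disposition.
Since assessed risk tier is a pre-existing factor (not a product of the disposition) and it affects the outcome on its own, it is a confounder. The stratified rates, not the pooled rate, identify the causal effect.
Adjusting over the population distribution of assessed risk tier: 0.425·(0.053−0.131) + 0.333·(0.417−0.486) + 0.242·(0.505−0.727) = -0.110.

-0.11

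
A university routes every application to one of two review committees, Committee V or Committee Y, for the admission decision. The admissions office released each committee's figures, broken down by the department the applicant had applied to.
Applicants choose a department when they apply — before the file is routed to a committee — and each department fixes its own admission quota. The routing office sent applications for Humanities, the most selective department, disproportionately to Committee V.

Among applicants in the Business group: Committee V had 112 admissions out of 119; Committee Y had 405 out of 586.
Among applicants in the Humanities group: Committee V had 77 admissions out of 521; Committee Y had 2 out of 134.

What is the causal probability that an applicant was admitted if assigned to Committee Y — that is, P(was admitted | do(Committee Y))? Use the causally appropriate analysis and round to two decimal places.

0.37

Department is set before the review committee has any effect — it is not caused by the review committee — and it independently drives the outcome. That makes it a confounder, so the causal comparison is within department levels.
Standardising Committee Y to the population department mix: 0.518·405/586 + 0.482·2/134 = 0.365.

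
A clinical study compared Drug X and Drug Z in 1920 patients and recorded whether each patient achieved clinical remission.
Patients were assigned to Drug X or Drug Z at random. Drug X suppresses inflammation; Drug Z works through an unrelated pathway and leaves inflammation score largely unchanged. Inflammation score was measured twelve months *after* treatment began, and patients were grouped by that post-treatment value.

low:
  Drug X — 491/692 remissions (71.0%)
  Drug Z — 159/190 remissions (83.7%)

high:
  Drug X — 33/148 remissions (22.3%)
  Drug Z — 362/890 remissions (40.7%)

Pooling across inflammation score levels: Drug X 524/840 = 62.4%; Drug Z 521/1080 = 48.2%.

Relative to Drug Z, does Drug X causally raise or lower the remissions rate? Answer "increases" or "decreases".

increases

Within every inflammation score level Drug Z has the higher rate, yet pooled Drug X does — Simpson's reversal.
The distribution of inflammation score is itself part of what the drug does — it is an intermediate outcome. Holding it fixed would remove that part of the effect; the total effect is the pooled difference.
Pooled: Drug X 62.4% vs Drug Z 48.2%; Drug X is higher overall.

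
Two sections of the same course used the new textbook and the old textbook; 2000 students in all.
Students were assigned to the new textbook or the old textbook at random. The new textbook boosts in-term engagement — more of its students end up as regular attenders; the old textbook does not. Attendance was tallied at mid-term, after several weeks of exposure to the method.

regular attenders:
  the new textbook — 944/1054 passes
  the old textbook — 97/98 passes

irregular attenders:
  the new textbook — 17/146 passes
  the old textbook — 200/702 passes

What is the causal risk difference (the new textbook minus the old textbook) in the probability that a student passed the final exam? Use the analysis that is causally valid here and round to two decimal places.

Within every mid-term attendance level the old textbook has the higher rate, yet pooled the new textbook does — Simpson's reversal.
Stratifying would compare teaching methods among students the teaching methods themselves sorted into mid-term attendance groups — a form of selection on an intermediate. The unconditioned pooled rates give the total causal effect.
The causal difference is the pooled difference: 0.801 − 0.371 = +0.430.

+0.43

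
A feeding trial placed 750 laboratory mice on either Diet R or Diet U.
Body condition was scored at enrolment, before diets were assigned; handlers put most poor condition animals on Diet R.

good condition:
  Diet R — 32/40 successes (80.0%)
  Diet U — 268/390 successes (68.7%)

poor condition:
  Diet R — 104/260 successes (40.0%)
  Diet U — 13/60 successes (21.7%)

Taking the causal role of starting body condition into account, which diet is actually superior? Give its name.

Diet R

The starting body condition-specific comparison favours Diet R throughout, but the pooled figures favour Diet U. The question is whether to condition on starting body condition.
Starting body condition differs across diets for reasons unrelated to any effect of the diet itself, and it separately predicts the outcome — a classic confounder. We must compare within starting body condition levels.
Within each level — good condition: 80.0% vs 68.7%; poor condition: 40.0% vs 21.7% — Diet R is higher every time.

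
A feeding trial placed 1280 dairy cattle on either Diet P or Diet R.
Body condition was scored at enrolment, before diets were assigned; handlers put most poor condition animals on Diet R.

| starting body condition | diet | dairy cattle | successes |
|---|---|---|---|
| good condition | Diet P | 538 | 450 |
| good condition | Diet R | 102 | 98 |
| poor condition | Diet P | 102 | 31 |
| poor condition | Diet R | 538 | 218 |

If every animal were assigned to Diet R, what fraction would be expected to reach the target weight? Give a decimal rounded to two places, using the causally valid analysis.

0.68

Diet R is higher inside every starting body condition stratum but Diet P is higher in aggregate. Whether to stratify depends on how starting body condition relates to the diet.
Here starting body condition is a common cause — it drives both which diet a case falls under and the outcome. The crude comparison mixes populations; the stratum-specific rates are the causally relevant ones.
Standardising Diet R to the population starting body condition mix: 0.500·98/102 + 0.500·218/538 = 0.683.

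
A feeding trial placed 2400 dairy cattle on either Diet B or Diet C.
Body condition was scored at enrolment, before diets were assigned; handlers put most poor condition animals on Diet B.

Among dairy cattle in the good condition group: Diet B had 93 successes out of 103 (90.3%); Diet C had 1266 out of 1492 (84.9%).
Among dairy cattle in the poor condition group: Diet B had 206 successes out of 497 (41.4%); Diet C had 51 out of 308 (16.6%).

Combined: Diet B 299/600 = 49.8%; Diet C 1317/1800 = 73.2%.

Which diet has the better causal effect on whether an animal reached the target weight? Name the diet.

Since starting body condition is a pre-existing factor (not a product of the diet) and it affects the outcome on its own, it is a confounder. The stratified rates, not the pooled rate, identify the causal effect.
Within each level — good condition: 90.3% vs 84.9%; poor condition: 41.4% vs 16.6% — Diet B is higher every time.

Diet B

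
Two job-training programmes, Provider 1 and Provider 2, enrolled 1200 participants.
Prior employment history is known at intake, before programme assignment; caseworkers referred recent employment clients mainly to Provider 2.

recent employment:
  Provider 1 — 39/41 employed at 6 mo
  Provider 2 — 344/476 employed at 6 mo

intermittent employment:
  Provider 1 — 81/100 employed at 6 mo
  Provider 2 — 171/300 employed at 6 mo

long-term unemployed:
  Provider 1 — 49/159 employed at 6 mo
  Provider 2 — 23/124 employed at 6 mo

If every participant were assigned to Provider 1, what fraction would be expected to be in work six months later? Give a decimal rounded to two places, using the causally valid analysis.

Nothing the programme does changes prior employment history; the imbalance is an allocation artefact. With prior employment history also predicting the outcome, the pooled figure is confounded, and the within-stratum comparison is the causal one.
Standardising Provider 1 to the population prior employment history mix: 0.431·39/41 + 0.333·81/100 + 0.236·49/159 = 0.752.

0.75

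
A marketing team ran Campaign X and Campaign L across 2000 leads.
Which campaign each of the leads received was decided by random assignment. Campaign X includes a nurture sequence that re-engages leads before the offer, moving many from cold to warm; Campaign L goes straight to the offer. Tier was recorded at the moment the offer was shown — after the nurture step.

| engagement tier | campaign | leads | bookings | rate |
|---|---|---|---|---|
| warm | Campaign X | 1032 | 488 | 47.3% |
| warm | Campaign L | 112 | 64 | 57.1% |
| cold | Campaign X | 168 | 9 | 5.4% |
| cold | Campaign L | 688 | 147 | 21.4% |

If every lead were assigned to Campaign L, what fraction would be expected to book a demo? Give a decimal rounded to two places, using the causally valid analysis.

0.26

Within every engagement tier level Campaign L has the higher rate, yet pooled Campaign X does — Simpson's reversal.
Engagement tier is recorded after the campaign and is itself shifted by it — it sits on the causal path from campaign to outcome. Conditioning on a mediator would strip out part of the effect we want; the pooled comparison gives the total causal effect.
So P(outcome | do(Campaign L)) is just the pooled rate for Campaign L: 211/800 = 0.264.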